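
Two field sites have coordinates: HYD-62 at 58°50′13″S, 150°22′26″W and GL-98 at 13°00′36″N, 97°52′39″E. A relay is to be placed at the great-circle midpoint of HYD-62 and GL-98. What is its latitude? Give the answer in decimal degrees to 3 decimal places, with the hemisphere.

34.474°S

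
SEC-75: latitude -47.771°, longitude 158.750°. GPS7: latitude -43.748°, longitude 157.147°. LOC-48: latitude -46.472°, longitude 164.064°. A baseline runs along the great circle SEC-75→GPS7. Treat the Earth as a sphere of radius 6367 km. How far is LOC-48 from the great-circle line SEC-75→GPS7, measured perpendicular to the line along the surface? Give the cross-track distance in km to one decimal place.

426.7 km

δ₁₃ = central angle SEC-75→LOC-48 = 0.067041 rad  (haversine)
θ₁₃ = bearing SEC-75→LOC-48 = 72.201°,  θ₁₂ = bearing SEC-75→GPS7 = 343.886°
dₓₜ = R·arcsin(sin δ₁₃ · sin(θ₁₃ − θ₁₂)) = 6367·arcsin(0.06699·sin(-271.685°)) = 426.665 km
|dₓₜ| = 426.665 km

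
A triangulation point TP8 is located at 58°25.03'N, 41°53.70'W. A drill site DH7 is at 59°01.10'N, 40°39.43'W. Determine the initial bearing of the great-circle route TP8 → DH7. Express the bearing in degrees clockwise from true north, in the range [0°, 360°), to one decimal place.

TP8: φ = +58.41717°, λ = -41.89500°
DH7: φ = +59.01833°, λ = -40.65717°
Δλ = 1.2378°
y = sin Δλ · cos φ₂ = 0.011120
x = cos φ₁ sin φ₂ − sin φ₁ cos φ₂ cos Δλ = 0.010594
θ = atan2(y, x) = 46.3870° → 46.3870° (mod 360°)

46.4°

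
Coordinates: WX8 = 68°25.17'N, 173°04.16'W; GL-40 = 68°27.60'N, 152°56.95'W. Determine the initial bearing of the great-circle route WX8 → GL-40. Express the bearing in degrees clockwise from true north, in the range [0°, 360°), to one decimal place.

WX8: φ = +68.41950°, λ = -173.06933°
GL-40: φ = +68.46000°, λ = -152.94917°
Δλ = 20.1202°
y = sin Δλ · cos φ₂ = 0.126296
x = cos φ₁ sin φ₂ − sin φ₁ cos φ₂ cos Δλ = 0.021542
θ = atan2(y, x) = 80.3203° → 80.3203° (mod 360°)

80.3°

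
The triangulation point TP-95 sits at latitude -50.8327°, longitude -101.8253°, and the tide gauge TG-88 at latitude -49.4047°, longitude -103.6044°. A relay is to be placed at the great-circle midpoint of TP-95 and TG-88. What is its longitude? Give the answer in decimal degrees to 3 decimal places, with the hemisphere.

102.728°W

Bx = cos φ₂ cos Δλ = 0.650398,  By = cos φ₂ sin Δλ = -0.020202
φₘ = atan2(sin φ₁ + sin φ₂, √((cos φ₁ + Bx)² + By²)) = -50.12210°
λₘ = λ₁ + atan2(By, cos φ₁ + Bx) = -102.72812°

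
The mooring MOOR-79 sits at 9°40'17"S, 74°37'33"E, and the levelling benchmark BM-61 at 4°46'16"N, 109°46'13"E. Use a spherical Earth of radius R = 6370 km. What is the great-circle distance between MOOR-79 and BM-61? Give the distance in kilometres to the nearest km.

4211 km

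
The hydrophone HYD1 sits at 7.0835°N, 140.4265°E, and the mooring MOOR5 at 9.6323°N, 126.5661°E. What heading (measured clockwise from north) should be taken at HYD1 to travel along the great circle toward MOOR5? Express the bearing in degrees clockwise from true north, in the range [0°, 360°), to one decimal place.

Δλ = -13.8604°
y = sin Δλ · cos φ₂ = -0.236180
x = cos φ₁ sin φ₂ − sin φ₁ cos φ₂ cos Δλ = 0.048010
θ = atan2(y, x) = -78.5095° → 281.4905° (mod 360°)

281.5°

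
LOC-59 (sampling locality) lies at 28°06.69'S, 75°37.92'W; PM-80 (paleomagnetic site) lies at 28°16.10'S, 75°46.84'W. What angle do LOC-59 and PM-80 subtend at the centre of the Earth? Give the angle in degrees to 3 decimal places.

0.204°

LOC-59: φ = -28.11150°, λ = -75.63200°
PM-80: φ = -28.26833°, λ = -75.78067°
Δφ = -0.1568°,  Δλ = -0.1487°
a = sin²(Δφ/2) + cos φ₁ cos φ₂ sin²(Δλ/2) = 0.000003
c = 2·arcsin(√a) = 0.003567 rad = 0.2044°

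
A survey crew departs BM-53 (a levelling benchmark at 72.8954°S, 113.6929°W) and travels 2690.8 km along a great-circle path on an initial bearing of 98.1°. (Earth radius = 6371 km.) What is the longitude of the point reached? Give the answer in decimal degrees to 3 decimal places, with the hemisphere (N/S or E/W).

δ = d/R = 2690.8/6371 = 0.422351 rad
φ₂ = arcsin(sin φ₁ cos δ + cos φ₁ sin δ cos θ)
   = arcsin(-0.95577·0.91213 + 0.29412·0.40991·-0.14090) = -62.71919°
λ₂ = λ₁ + atan2(sin θ sin δ cos φ₁, cos δ − sin φ₁ sin φ₂) = -51.39423°

51.394°W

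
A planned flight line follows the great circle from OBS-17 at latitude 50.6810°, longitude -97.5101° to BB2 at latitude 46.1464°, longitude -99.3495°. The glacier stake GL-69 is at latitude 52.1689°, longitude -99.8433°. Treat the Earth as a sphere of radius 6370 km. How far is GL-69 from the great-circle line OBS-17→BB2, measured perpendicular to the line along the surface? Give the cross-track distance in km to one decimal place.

198.7 km

δ₁₃ = central angle OBS-17→GL-69 = 0.036316 rad  (haversine)
θ₁₃ = bearing OBS-17→GL-69 = 316.551°,  θ₁₂ = bearing OBS-17→BB2 = 195.762°
dₓₜ = R·arcsin(sin δ₁₃ · sin(θ₁₃ − θ₁₂)) = 6370·arcsin(0.03631·sin(120.789°)) = 198.718 km
|dₓₜ| = 198.718 km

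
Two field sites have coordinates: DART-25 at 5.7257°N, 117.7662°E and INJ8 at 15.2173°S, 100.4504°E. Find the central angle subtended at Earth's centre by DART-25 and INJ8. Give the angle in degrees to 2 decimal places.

27.07°

Δφ = -20.9430°,  Δλ = -17.3158°
a = sin²(Δφ/2) + cos φ₁ cos φ₂ sin²(Δλ/2) = 0.054789
c = 2·arcsin(√a) = 0.472524 rad = 27.0736°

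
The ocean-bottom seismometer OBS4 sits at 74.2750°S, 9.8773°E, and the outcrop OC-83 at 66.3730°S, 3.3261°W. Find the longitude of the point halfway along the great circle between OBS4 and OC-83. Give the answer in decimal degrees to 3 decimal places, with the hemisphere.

1.995°E

Bx = cos φ₂ cos Δλ = 0.390186,  By = cos φ₂ sin Δλ = -0.091542
φₘ = atan2(sin φ₁ + sin φ₂, √((cos φ₁ + Bx)² + By²)) = -70.44002°
λₘ = λ₁ + atan2(By, cos φ₁ + Bx) = 1.99500°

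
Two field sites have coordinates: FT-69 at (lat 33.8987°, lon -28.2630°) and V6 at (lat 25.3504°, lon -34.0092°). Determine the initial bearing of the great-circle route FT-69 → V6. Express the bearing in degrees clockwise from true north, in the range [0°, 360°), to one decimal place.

211.8°

Δλ = -5.7462°
y = sin Δλ · cos φ₂ = -0.090481
x = cos φ₁ sin φ₂ − sin φ₁ cos φ₂ cos Δλ = -0.146110
θ = atan2(y, x) = -148.2316° → 211.7684° (mod 360°)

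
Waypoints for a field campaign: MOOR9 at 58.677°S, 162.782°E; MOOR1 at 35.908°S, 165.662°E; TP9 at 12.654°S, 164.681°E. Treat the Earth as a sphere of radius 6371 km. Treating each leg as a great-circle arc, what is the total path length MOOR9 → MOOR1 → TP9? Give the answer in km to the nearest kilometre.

MOOR9→MOOR1: c = 0.398766 rad, d = 2540.54 km
MOOR1→TP9: c = 0.406152 rad, d = 2587.60 km
Total = 2540.54 + 2587.60 = 5128.13 km

5128 km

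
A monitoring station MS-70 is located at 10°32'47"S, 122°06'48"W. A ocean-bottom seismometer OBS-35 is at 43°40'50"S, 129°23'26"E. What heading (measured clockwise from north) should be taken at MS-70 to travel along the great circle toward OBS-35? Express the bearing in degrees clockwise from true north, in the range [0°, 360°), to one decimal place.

MS-70: φ = -10.54639°, λ = -122.11333°
OBS-35: φ = -43.68056°, λ = +129.39056°
Δλ = -108.4961°
y = sin Δλ · cos φ₂ = -0.685845
x = cos φ₁ sin φ₂ − sin φ₁ cos φ₂ cos Δλ = -0.720963
θ = atan2(y, x) = -136.4300° → 223.5700° (mod 360°)

223.6°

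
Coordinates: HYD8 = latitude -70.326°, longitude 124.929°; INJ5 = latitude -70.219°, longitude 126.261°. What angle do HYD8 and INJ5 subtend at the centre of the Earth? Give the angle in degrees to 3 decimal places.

Δφ = 0.1070°,  Δλ = 1.3320°
a = sin²(Δφ/2) + cos φ₁ cos φ₂ sin²(Δλ/2) = 0.000016
c = 2·arcsin(√a) = 0.008066 rad = 0.4622°

0.462°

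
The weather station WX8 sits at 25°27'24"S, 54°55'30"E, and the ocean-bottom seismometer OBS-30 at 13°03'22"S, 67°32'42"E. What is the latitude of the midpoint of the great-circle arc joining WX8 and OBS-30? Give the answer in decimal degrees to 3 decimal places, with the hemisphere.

WX8: φ = -25.45667°, λ = +54.92500°
OBS-30: φ = -13.05611°, λ = +67.54500°
Bx = cos φ₂ cos Δλ = 0.950614,  By = cos φ₂ sin Δλ = 0.212836
φₘ = atan2(sin φ₁ + sin φ₂, √((cos φ₁ + Bx)² + By²)) = -19.36489°
λₘ = λ₁ + atan2(By, cos φ₁ + Bx) = 61.47545°

19.365°S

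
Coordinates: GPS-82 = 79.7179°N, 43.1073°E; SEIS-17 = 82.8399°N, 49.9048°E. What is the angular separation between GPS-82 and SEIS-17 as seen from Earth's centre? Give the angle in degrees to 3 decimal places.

3.282°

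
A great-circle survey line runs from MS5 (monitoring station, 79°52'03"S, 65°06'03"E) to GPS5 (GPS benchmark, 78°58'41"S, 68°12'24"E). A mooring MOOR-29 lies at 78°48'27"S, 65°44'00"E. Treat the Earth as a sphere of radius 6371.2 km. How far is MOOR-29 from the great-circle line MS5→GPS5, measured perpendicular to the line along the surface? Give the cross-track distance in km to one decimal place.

MS5: φ = -79.86750°, λ = +65.10083°
GPS5: φ = -78.97806°, λ = +68.20667°
MOOR-29: φ = -78.80750°, λ = +65.73333°
δ₁₃ = central angle MS5→MOOR-29 = 0.018613 rad  (haversine)
θ₁₃ = bearing MS5→MOOR-29 = 6.611°,  θ₁₂ = bearing MS5→GPS5 = 34.192°
dₓₜ = R·arcsin(sin δ₁₃ · sin(θ₁₃ − θ₁₂)) = 6371.2·arcsin(0.01861·sin(-27.581°)) = -54.902 km
|dₓₜ| = 54.902 km

54.9 km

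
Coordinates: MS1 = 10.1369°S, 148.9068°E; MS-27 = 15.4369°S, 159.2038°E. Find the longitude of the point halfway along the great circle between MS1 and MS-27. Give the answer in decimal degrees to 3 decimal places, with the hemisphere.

154.001°E

Bx = cos φ₂ cos Δλ = 0.948400,  By = cos φ₂ sin Δλ = 0.172302
φₘ = atan2(sin φ₁ + sin φ₂, √((cos φ₁ + Bx)² + By²)) = -12.83698°
λₘ = λ₁ + atan2(By, cos φ₁ + Bx) = 154.00107°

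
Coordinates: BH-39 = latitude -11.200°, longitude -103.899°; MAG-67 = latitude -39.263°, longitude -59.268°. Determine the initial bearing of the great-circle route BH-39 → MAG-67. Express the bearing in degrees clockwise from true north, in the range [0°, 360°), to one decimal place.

133.4°

Δλ = 44.6310°
y = sin Δλ · cos φ₂ = 0.543940
x = cos φ₁ sin φ₂ − sin φ₁ cos φ₂ cos Δλ = -0.513806
θ = atan2(y, x) = 133.3682° → 133.3682° (mod 360°)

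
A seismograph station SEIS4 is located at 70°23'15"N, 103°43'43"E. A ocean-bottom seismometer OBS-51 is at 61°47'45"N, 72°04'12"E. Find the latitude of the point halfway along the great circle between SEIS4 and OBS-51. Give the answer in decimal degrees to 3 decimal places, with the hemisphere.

66.878°N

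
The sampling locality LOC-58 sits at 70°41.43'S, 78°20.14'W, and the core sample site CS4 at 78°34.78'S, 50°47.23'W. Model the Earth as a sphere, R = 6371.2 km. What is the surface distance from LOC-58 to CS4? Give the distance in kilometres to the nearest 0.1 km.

LOC-58: φ = -70.69050°, λ = -78.33567°
CS4: φ = -78.57967°, λ = -50.78717°
Δφ = -7.8892°,  Δλ = 27.5485°
a = sin²(Δφ/2) + cos φ₁ cos φ₂ sin²(Δλ/2) = 0.008444
c = 2·arcsin(√a) = 0.184043 rad = 10.5449°
d = R·c = 6371.2 × 0.184043 = 1172.6 km

1172.6 km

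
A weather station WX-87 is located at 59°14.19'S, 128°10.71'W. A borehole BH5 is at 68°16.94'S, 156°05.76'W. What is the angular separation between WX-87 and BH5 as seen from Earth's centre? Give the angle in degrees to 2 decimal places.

15.09°

WX-87: φ = -59.23650°, λ = -128.17850°
BH5: φ = -68.28233°, λ = -156.09600°
Δφ = -9.0458°,  Δλ = -27.9175°
a = sin²(Δφ/2) + cos φ₁ cos φ₂ sin²(Δλ/2) = 0.017232
c = 2·arcsin(√a) = 0.263301 rad = 15.0860°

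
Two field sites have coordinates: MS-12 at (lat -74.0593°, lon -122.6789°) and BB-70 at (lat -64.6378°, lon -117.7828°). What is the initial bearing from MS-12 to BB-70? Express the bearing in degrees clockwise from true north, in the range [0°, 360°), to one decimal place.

Δλ = 4.8961°
y = sin Δλ · cos φ₂ = 0.036558
x = cos φ₁ sin φ₂ − sin φ₁ cos φ₂ cos Δλ = 0.162193
θ = atan2(y, x) = 12.7022° → 12.7022° (mod 360°)

12.7°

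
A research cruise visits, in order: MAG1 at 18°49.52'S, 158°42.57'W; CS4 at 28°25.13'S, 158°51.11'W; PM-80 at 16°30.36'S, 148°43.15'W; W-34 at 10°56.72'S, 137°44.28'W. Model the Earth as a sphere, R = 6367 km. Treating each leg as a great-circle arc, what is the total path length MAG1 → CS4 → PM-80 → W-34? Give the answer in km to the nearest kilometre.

MAG1: φ = -18.82533°, λ = -158.70950°
CS4: φ = -28.41883°, λ = -158.85183°
PM-80: φ = -16.50600°, λ = -148.71917°
W-34: φ = -10.94533°, λ = -137.73800°
MAG1→CS4: c = 0.167454 rad, d = 1066.18 km
CS4→PM-80: c = 0.264166 rad, d = 1681.94 km
PM-80→W-34: c = 0.209870 rad, d = 1336.24 km
Total = 1066.18 + 1681.94 + 1336.24 = 4084.37 km

4084 km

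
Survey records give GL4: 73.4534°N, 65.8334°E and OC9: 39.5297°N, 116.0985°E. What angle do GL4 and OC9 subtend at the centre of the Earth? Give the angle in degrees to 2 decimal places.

41.36°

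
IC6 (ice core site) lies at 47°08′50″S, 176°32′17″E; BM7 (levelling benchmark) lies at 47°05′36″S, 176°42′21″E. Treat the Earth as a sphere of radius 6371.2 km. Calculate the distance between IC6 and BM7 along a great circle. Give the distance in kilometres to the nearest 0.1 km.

14.0 km

IC6: φ = -47.14722°, λ = +176.53806°
BM7: φ = -47.09333°, λ = +176.70583°
Δφ = 0.0539°,  Δλ = 0.1678°
a = sin²(Δφ/2) + cos φ₁ cos φ₂ sin²(Δλ/2) = 0.000001
c = 2·arcsin(√a) = 0.002203 rad = 0.1262°
d = R·c = 6371.2 × 0.002203 = 14.0 km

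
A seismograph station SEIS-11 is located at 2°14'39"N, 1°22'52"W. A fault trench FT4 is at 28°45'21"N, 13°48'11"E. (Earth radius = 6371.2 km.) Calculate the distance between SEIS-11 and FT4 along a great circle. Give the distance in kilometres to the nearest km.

3358 km

SEIS-11: φ = +2.24417°, λ = -1.38111°
FT4: φ = +28.75583°, λ = +13.80306°
Δφ = 26.5117°,  Δλ = 15.1842°
a = sin²(Δφ/2) + cos φ₁ cos φ₂ sin²(Δλ/2) = 0.067869
c = 2·arcsin(√a) = 0.527117 rad = 30.2016°
d = R·c = 6371.2 × 0.527117 = 3358.4 km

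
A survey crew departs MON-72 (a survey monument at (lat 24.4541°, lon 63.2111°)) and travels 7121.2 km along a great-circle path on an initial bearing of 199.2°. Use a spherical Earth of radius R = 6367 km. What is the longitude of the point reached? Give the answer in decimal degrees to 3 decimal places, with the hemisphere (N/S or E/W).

δ = d/R = 7121.2/6367 = 1.118455 rad
φ₂ = arcsin(sin φ₁ cos δ + cos φ₁ sin δ cos θ)
   = arcsin(0.41396·0.43707 + 0.91029·0.89943·-0.94438) = -36.31808°
λ₂ = λ₁ + atan2(sin θ sin δ cos φ₁, cos δ − sin φ₁ sin φ₂) = 41.67395°

41.674°E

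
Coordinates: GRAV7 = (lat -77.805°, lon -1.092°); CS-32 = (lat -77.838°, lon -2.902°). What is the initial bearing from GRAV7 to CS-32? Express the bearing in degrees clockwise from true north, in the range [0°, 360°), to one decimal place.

Δλ = -1.8100°
y = sin Δλ · cos φ₂ = -0.006654
x = cos φ₁ sin φ₂ − sin φ₁ cos φ₂ cos Δλ = -0.000679
θ = atan2(y, x) = -95.8237° → 264.1763° (mod 360°)

264.2°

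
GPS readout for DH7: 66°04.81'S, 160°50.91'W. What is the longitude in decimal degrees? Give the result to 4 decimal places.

160° + 50.91′/60 = 160 + 0.84850 = 160.8485°

160.8485°W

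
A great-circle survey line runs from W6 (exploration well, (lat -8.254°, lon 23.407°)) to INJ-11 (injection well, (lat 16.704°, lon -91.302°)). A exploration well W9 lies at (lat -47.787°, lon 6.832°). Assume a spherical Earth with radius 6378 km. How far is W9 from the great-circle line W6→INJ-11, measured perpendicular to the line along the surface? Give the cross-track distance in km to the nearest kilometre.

4667 km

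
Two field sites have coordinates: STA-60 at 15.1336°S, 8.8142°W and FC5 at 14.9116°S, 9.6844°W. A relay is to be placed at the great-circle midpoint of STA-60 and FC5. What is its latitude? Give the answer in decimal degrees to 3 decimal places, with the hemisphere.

15.023°S

Bx = cos φ₂ cos Δλ = 0.966213,  By = cos φ₂ sin Δλ = -0.014676
φₘ = atan2(sin φ₁ + sin φ₂, √((cos φ₁ + Bx)² + By²)) = -15.02301°
λₘ = λ₁ + atan2(By, cos φ₁ + Bx) = -9.24953°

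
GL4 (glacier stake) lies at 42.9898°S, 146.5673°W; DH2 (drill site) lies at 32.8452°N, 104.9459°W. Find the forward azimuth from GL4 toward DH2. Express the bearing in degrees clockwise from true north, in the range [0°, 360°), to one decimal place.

Δλ = 41.6214°
y = sin Δλ · cos φ₂ = 0.558025
x = cos φ₁ sin φ₂ − sin φ₁ cos φ₂ cos Δλ = 0.824976
θ = atan2(y, x) = 34.0750° → 34.0750° (mod 360°)

34.1°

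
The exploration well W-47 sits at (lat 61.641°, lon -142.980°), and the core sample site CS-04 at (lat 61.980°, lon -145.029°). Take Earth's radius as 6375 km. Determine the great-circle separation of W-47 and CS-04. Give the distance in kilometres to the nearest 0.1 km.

Δφ = 0.3390°,  Δλ = -2.0490°
a = sin²(Δφ/2) + cos φ₁ cos φ₂ sin²(Δλ/2) = 0.000080
c = 2·arcsin(√a) = 0.017899 rad = 1.0255°
d = R·c = 6375 × 0.017899 = 114.1 km

114.1 km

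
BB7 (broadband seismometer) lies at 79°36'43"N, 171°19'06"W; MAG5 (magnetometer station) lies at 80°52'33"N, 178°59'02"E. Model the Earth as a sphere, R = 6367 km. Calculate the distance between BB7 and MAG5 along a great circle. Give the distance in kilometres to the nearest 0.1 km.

229.9 km

BB7: φ = +79.61194°, λ = -171.31833°
MAG5: φ = +80.87583°, λ = +178.98389°
Δφ = 1.2639°,  Δλ = -9.6978°
a = sin²(Δφ/2) + cos φ₁ cos φ₂ sin²(Δλ/2) = 0.000326
c = 2·arcsin(√a) = 0.036110 rad = 2.0689°
d = R·c = 6367 × 0.036110 = 229.9 km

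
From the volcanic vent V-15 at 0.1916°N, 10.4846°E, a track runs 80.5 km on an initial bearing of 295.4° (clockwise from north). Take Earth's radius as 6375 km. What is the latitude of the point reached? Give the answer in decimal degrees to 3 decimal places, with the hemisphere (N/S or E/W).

δ = d/R = 80.5/6375 = 0.012627 rad
φ₂ = arcsin(sin φ₁ cos δ + cos φ₁ sin δ cos θ)
   = arcsin(0.00334·0.99992 + 0.99999·0.01263·0.42894) = 0.50192°
λ₂ = λ₁ + atan2(sin θ sin δ cos φ₁, cos δ − sin φ₁ sin φ₂) = 9.83102°

0.502°N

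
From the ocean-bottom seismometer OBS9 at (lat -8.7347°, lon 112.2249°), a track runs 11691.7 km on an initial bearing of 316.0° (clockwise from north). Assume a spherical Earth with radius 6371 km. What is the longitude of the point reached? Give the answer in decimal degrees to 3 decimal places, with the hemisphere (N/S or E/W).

9.387°E

δ = d/R = 11691.7/6371 = 1.835144 rad
φ₂ = arcsin(sin φ₁ cos δ + cos φ₁ sin δ cos θ)
   = arcsin(-0.15186·-0.26128 + 0.98840·0.96526·0.71934) = 46.55018°
λ₂ = λ₁ + atan2(sin θ sin δ cos φ₁, cos δ − sin φ₁ sin φ₂) = 9.38714°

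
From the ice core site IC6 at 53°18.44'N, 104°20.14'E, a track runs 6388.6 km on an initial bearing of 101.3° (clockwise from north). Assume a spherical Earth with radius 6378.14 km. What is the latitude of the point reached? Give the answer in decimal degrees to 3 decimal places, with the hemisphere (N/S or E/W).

IC6: φ = +53.30733°, λ = +104.33567°
δ = d/R = 6388.6/6378.14 = 1.001640 rad
φ₂ = arcsin(sin φ₁ cos δ + cos φ₁ sin δ cos θ)
   = arcsin(0.80185·0.53892 + 0.59752·0.84236·-0.19595) = 19.48199°
λ₂ = λ₁ + atan2(sin θ sin δ cos φ₁, cos δ − sin φ₁ sin φ₂) = 165.52200°

19.482°N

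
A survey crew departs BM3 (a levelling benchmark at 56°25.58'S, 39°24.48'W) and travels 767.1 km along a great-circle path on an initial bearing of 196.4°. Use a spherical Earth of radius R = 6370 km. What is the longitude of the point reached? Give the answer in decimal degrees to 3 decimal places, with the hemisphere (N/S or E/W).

BM3: φ = -56.42633°, λ = -39.40800°
δ = d/R = 767.1/6370 = 0.120424 rad
φ₂ = arcsin(sin φ₁ cos δ + cos φ₁ sin δ cos θ)
   = arcsin(-0.83318·0.99276 + 0.55301·0.12013·-0.95931) = -62.98317°
λ₂ = λ₁ + atan2(sin θ sin δ cos φ₁, cos δ − sin φ₁ sin φ₂) = -43.69020°

43.690°W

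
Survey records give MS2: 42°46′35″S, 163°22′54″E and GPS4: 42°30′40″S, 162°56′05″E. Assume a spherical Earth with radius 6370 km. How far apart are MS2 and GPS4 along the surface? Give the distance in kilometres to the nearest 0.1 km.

47.0 km

MS2: φ = -42.77639°, λ = +163.38167°
GPS4: φ = -42.51111°, λ = +162.93472°
Δφ = 0.2653°,  Δλ = -0.4469°
a = sin²(Δφ/2) + cos φ₁ cos φ₂ sin²(Δλ/2) = 0.000014
c = 2·arcsin(√a) = 0.007373 rad = 0.4224°
d = R·c = 6370 × 0.007373 = 47.0 km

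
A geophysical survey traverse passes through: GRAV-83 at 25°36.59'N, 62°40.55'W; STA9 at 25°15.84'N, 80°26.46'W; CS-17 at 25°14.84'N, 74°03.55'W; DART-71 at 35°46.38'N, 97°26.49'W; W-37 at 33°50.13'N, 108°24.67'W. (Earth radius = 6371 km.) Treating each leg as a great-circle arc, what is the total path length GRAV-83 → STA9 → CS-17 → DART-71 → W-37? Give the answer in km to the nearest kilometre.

GRAV-83: φ = +25.60983°, λ = -62.67583°
STA9: φ = +25.26400°, λ = -80.44100°
CS-17: φ = +25.24733°, λ = -74.05917°
DART-71: φ = +35.77300°, λ = -97.44150°
W-37: φ = +33.83550°, λ = -108.41117°
GRAV-83→STA9: c = 0.279859 rad, d = 1782.98 km
STA9→CS-17: c = 0.100728 rad, d = 641.74 km
CS-17→DART-71: c = 0.395229 rad, d = 2518.00 km
DART-71→W-37: c = 0.160708 rad, d = 1023.87 km
Total = 1782.98 + 641.74 + 2518.00 + 1023.87 = 5966.59 km

5967 km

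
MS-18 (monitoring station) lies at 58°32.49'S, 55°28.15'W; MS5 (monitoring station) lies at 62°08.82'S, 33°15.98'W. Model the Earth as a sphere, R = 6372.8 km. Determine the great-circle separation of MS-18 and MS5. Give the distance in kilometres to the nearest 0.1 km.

1278.6 km

MS-18: φ = -58.54150°, λ = -55.46917°
MS5: φ = -62.14700°, λ = -33.26633°
Δφ = -3.6055°,  Δλ = 22.2028°
a = sin²(Δφ/2) + cos φ₁ cos φ₂ sin²(Δλ/2) = 0.010029
c = 2·arcsin(√a) = 0.200628 rad = 11.4952°
d = R·c = 6372.8 × 0.200628 = 1278.6 km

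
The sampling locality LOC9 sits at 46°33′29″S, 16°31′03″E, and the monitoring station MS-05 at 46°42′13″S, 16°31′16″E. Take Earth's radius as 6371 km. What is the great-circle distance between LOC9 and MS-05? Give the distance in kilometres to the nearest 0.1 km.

16.2 km

LOC9: φ = -46.55806°, λ = +16.51750°
MS-05: φ = -46.70361°, λ = +16.52111°
Δφ = -0.1456°,  Δλ = 0.0036°
a = sin²(Δφ/2) + cos φ₁ cos φ₂ sin²(Δλ/2) = 0.000002
c = 2·arcsin(√a) = 0.002541 rad = 0.1456°
d = R·c = 6371 × 0.002541 = 16.2 km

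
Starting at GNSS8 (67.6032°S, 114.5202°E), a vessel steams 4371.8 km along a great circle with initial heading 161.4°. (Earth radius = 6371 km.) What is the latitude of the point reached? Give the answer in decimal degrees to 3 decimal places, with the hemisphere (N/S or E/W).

70.753°S

δ = d/R = 4371.8/6371 = 0.686203 rad
φ₂ = arcsin(sin φ₁ cos δ + cos φ₁ sin δ cos θ)
   = arcsin(-0.92457·0.77366 + 0.38102·0.63360·-0.94777) = -70.75258°
λ₂ = λ₁ + atan2(sin θ sin δ cos φ₁, cos δ − sin φ₁ sin φ₂) = -103.29087°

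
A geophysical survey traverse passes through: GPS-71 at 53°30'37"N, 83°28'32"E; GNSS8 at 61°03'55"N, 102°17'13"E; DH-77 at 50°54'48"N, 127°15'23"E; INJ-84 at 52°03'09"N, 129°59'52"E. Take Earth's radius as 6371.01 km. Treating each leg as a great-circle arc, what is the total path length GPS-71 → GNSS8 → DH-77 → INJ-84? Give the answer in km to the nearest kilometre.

GPS-71: φ = +53.51028°, λ = +83.47556°
GNSS8: φ = +61.06528°, λ = +102.28694°
DH-77: φ = +50.91333°, λ = +127.25639°
INJ-84: φ = +52.05250°, λ = +129.99778°
GPS-71→GNSS8: c = 0.219755 rad, d = 1400.06 km
GNSS8→DH-77: c = 0.298317 rad, d = 1900.58 km
DH-77→INJ-84: c = 0.035817 rad, d = 228.19 km
Total = 1400.06 + 1900.58 + 228.19 = 3528.83 km

3529 km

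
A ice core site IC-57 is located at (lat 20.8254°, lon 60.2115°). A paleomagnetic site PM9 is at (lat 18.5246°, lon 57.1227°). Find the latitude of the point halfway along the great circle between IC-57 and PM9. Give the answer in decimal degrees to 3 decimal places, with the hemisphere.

19.682°N

Bx = cos φ₂ cos Δλ = 0.946810,  By = cos φ₂ sin Δλ = -0.051092
φₘ = atan2(sin φ₁ + sin φ₂, √((cos φ₁ + Bx)² + By²)) = 19.68160°
λₘ = λ₁ + atan2(By, cos φ₁ + Bx) = 58.65601°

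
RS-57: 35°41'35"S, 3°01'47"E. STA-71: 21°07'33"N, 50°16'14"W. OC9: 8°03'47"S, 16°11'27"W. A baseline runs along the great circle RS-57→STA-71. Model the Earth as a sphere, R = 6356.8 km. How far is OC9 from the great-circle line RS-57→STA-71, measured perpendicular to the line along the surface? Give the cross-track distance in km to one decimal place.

RS-57: φ = -35.69306°, λ = +3.02972°
STA-71: φ = +21.12583°, λ = -50.27056°
OC9: φ = -8.06306°, λ = -16.19083°
δ₁₃ = central angle RS-57→OC9 = 0.571413 rad  (haversine)
θ₁₃ = bearing RS-57→OC9 = 322.937°,  θ₁₂ = bearing RS-57→STA-71 = 309.566°
dₓₜ = R·arcsin(sin δ₁₃ · sin(θ₁₃ − θ₁₂)) = 6356.8·arcsin(0.54082·sin(13.371°)) = 797.116 km
|dₓₜ| = 797.116 km

797.1 km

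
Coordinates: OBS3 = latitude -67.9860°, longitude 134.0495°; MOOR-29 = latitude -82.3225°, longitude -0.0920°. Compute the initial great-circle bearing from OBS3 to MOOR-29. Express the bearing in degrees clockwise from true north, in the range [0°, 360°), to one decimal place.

Δλ = -134.1415°
y = sin Δλ · cos φ₂ = -0.095872
x = cos φ₁ sin φ₂ − sin φ₁ cos φ₂ cos Δλ = -0.457731
θ = atan2(y, x) = -168.1704° → 191.8296° (mod 360°)

191.8°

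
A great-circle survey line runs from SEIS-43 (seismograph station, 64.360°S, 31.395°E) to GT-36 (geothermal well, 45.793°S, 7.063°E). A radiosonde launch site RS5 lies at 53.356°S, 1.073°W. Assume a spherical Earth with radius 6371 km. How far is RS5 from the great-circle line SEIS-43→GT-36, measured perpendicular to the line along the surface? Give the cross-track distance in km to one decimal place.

δ₁₃ = central angle SEIS-43→RS5 = 0.344498 rad  (haversine)
θ₁₃ = bearing SEIS-43→RS5 = 288.430°,  θ₁₂ = bearing SEIS-43→GT-36 = 312.427°
dₓₜ = R·arcsin(sin δ₁₃ · sin(θ₁₃ − θ₁₂)) = 6371·arcsin(0.33772·sin(-23.997°)) = -877.816 km
|dₓₜ| = 877.816 km

877.8 km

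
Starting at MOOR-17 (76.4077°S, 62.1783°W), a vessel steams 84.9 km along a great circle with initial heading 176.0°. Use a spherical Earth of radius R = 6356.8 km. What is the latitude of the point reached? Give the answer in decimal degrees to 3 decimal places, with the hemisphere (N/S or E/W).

δ = d/R = 84.9/6356.8 = 0.013356 rad
φ₂ = arcsin(sin φ₁ cos δ + cos φ₁ sin δ cos θ)
   = arcsin(-0.97199·0.99991 + 0.23501·0.01336·-0.99756) = -77.17096°
λ₂ = λ₁ + atan2(sin θ sin δ cos φ₁, cos δ − sin φ₁ sin φ₂) = -61.93790°

77.171°S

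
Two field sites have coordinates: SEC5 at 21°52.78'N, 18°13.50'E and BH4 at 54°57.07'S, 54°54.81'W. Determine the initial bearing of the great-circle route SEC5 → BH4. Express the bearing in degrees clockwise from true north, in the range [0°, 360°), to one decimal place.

213.8°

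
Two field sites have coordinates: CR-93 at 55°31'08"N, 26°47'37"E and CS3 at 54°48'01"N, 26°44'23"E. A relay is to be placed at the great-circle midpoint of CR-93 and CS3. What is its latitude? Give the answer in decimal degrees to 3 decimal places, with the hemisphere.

CR-93: φ = +55.51889°, λ = +26.79361°
CS3: φ = +54.80028°, λ = +26.73972°
Bx = cos φ₂ cos Δλ = 0.576428,  By = cos φ₂ sin Δλ = -0.000542
φₘ = atan2(sin φ₁ + sin φ₂, √((cos φ₁ + Bx)² + By²)) = 55.15959°
λₘ = λ₁ + atan2(By, cos φ₁ + Bx) = 26.76642°

55.160°N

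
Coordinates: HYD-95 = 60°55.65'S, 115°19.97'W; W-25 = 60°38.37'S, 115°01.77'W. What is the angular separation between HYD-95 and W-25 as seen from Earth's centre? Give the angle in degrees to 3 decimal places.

0.324°

HYD-95: φ = -60.92750°, λ = -115.33283°
W-25: φ = -60.63950°, λ = -115.02950°
Δφ = 0.2880°,  Δλ = 0.3033°
a = sin²(Δφ/2) + cos φ₁ cos φ₂ sin²(Δλ/2) = 0.000008
c = 2·arcsin(√a) = 0.005652 rad = 0.3238°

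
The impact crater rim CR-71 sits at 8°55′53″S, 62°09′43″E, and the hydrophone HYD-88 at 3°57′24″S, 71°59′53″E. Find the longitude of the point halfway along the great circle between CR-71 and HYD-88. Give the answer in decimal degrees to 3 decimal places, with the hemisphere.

67.104°E

CR-71: φ = -8.93139°, λ = +62.16194°
HYD-88: φ = -3.95667°, λ = +71.99806°
Bx = cos φ₂ cos Δλ = 0.982952,  By = cos φ₂ sin Δλ = 0.170423
φₘ = atan2(sin φ₁ + sin φ₂, √((cos φ₁ + Bx)² + By²)) = -6.46764°
λₘ = λ₁ + atan2(By, cos φ₁ + Bx) = 67.10419°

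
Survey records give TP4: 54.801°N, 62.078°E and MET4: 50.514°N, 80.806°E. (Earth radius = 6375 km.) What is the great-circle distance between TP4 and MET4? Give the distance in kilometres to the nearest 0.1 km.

Δφ = -4.2870°,  Δλ = 18.7280°
a = sin²(Δφ/2) + cos φ₁ cos φ₂ sin²(Δλ/2) = 0.011102
c = 2·arcsin(√a) = 0.211128 rad = 12.0967°
d = R·c = 6375 × 0.211128 = 1345.9 km

1345.9 km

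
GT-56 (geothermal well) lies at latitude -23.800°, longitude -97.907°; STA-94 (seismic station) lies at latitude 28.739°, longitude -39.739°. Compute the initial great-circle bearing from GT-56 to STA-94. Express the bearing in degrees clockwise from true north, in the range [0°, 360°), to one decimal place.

49.9°

Δλ = 58.1680°
y = sin Δλ · cos φ₂ = 0.744944
x = cos φ₁ sin φ₂ − sin φ₁ cos φ₂ cos Δλ = 0.626555
θ = atan2(y, x) = 49.9336° → 49.9336° (mod 360°)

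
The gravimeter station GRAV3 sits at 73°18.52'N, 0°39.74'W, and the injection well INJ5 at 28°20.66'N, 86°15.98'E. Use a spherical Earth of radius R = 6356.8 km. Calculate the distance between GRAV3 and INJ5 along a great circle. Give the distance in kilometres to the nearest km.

GRAV3: φ = +73.30867°, λ = -0.66233°
INJ5: φ = +28.34433°, λ = +86.26633°
Δφ = -44.9643°,  Δλ = 86.9287°
a = sin²(Δφ/2) + cos φ₁ cos φ₂ sin²(Δλ/2) = 0.265845
c = 2·arcsin(√a) = 1.083420 rad = 62.0754°
d = R·c = 6356.8 × 1.083420 = 6887.1 km

6887 km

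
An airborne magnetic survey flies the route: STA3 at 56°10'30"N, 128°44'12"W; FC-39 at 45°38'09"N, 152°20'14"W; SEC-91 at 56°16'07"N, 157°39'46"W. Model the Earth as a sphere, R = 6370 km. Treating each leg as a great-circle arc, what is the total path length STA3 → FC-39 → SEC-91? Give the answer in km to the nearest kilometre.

STA3: φ = +56.17500°, λ = -128.73667°
FC-39: φ = +45.63583°, λ = -152.33722°
SEC-91: φ = +56.26861°, λ = -157.66278°
STA3→FC-39: c = 0.315714 rad, d = 2011.10 km
FC-39→SEC-91: c = 0.194451 rad, d = 1238.65 km
Total = 2011.10 + 1238.65 = 3249.75 km

3250 km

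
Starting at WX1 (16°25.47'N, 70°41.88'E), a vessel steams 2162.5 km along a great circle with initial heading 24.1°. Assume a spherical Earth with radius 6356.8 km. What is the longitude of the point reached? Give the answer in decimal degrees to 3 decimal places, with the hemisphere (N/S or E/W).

80.153°E

WX1: φ = +16.42450°, λ = +70.69800°
δ = d/R = 2162.5/6356.8 = 0.340187 rad
φ₂ = arcsin(sin φ₁ cos δ + cos φ₁ sin δ cos θ)
   = arcsin(0.28275·0.94269 + 0.95919·0.33366·0.91283) = 33.96581°
λ₂ = λ₁ + atan2(sin θ sin δ cos φ₁, cos δ − sin φ₁ sin φ₂) = 80.15312°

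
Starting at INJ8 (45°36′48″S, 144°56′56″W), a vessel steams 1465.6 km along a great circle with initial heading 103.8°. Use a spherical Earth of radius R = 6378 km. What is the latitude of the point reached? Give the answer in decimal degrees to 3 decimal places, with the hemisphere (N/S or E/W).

INJ8: φ = -45.61333°, λ = -144.94889°
δ = d/R = 1465.6/6378 = 0.229790 rad
φ₂ = arcsin(sin φ₁ cos δ + cos φ₁ sin δ cos θ)
   = arcsin(-0.71464·0.97371 + 0.69950·0.22777·-0.23853) = -47.21059°
λ₂ = λ₁ + atan2(sin θ sin δ cos φ₁, cos δ − sin φ₁ sin φ₂) = -125.94551°

47.211°S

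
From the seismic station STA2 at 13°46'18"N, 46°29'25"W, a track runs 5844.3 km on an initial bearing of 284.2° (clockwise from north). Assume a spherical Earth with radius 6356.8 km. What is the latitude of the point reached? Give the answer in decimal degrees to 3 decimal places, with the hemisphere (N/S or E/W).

19.500°N

STA2: φ = +13.77167°, λ = -46.49028°
δ = d/R = 5844.3/6356.8 = 0.919378 rad
φ₂ = arcsin(sin φ₁ cos δ + cos φ₁ sin δ cos θ)
   = arcsin(0.23805·0.60632 + 0.97125·0.79522·0.24531) = 19.49969°
λ₂ = λ₁ + atan2(sin θ sin δ cos φ₁, cos δ − sin φ₁ sin φ₂) = -101.35893°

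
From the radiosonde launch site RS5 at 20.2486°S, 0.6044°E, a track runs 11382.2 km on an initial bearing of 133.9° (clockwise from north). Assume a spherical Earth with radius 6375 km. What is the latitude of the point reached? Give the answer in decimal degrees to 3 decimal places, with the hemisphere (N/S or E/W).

δ = d/R = 11382.2/6375 = 1.785443 rad
φ₂ = arcsin(sin φ₁ cos δ + cos φ₁ sin δ cos θ)
   = arcsin(-0.34609·-0.21300 + 0.93820·0.97705·-0.69340) = -34.18741°
λ₂ = λ₁ + atan2(sin θ sin δ cos φ₁, cos δ − sin φ₁ sin φ₂) = 122.27523°

34.187°S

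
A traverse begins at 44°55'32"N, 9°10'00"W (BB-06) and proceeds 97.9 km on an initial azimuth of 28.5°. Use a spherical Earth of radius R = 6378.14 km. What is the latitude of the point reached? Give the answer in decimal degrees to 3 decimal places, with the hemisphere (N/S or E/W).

BB-06: φ = +44.92556°, λ = -9.16667°
δ = d/R = 97.9/6378.14 = 0.015349 rad
φ₂ = arcsin(sin φ₁ cos δ + cos φ₁ sin δ cos θ)
   = arcsin(0.70619·0.99988 + 0.70802·0.01535·0.87882) = 45.69687°
λ₂ = λ₁ + atan2(sin θ sin δ cos φ₁, cos δ − sin φ₁ sin φ₂) = -8.56587°

45.697°N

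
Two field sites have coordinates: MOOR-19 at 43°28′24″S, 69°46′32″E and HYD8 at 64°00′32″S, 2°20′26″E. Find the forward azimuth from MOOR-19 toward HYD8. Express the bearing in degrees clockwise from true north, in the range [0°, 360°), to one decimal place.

MOOR-19: φ = -43.47333°, λ = +69.77556°
HYD8: φ = -64.00889°, λ = +2.34056°
Δλ = -67.4350°
y = sin Δλ · cos φ₂ = -0.404683
x = cos φ₁ sin φ₂ − sin φ₁ cos φ₂ cos Δλ = -0.536600
θ = atan2(y, x) = -142.9778° → 217.0222° (mod 360°)

217.0°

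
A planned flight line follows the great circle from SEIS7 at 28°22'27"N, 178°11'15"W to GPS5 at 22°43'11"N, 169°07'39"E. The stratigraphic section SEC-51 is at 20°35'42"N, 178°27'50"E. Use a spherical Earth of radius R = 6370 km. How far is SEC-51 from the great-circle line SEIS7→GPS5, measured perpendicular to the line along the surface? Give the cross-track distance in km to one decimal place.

SEIS7: φ = +28.37417°, λ = -178.18750°
GPS5: φ = +22.71972°, λ = +169.12750°
SEC-51: φ = +20.59500°, λ = +178.46389°
δ₁₃ = central angle SEIS7→SEC-51 = 0.145794 rad  (haversine)
θ₁₃ = bearing SEIS7→SEC-51 = 202.109°,  θ₁₂ = bearing SEIS7→GPS5 = 246.558°
dₓₜ = R·arcsin(sin δ₁₃ · sin(θ₁₃ − θ₁₂)) = 6370·arcsin(0.14528·sin(-44.449°)) = -649.170 km
|dₓₜ| = 649.170 km

649.2 km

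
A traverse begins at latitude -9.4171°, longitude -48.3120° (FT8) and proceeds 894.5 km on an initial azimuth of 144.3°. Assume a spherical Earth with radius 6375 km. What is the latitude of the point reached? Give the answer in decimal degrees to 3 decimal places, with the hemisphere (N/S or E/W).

15.906°S

δ = d/R = 894.5/6375 = 0.140314 rad
φ₂ = arcsin(sin φ₁ cos δ + cos φ₁ sin δ cos θ)
   = arcsin(-0.16362·0.99017 + 0.98652·0.13985·-0.81208) = -15.90569°
λ₂ = λ₁ + atan2(sin θ sin δ cos φ₁, cos δ − sin φ₁ sin φ₂) = -43.44406°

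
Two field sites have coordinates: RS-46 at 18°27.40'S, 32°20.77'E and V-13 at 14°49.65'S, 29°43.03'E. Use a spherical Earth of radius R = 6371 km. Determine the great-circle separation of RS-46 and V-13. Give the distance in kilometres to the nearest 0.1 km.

491.2 km

RS-46: φ = -18.45667°, λ = +32.34617°
V-13: φ = -14.82750°, λ = +29.71717°
Δφ = 3.6292°,  Δλ = -2.6290°
a = sin²(Δφ/2) + cos φ₁ cos φ₂ sin²(Δλ/2) = 0.001485
c = 2·arcsin(√a) = 0.077097 rad = 4.4173°
d = R·c = 6371 × 0.077097 = 491.2 km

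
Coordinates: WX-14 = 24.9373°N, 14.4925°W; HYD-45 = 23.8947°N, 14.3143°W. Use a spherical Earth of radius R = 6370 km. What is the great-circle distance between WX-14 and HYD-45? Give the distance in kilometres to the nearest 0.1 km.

Δφ = -1.0426°,  Δλ = 0.1782°
a = sin²(Δφ/2) + cos φ₁ cos φ₂ sin²(Δλ/2) = 0.000085
c = 2·arcsin(√a) = 0.018416 rad = 1.0552°
d = R·c = 6370 × 0.018416 = 117.3 km

117.3 km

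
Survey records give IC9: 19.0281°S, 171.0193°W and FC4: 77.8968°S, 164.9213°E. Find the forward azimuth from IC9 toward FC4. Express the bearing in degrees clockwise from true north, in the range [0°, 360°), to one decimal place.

Δλ = -24.0594°
y = sin Δλ · cos φ₂ = -0.085480
x = cos φ₁ sin φ₂ − sin φ₁ cos φ₂ cos Δλ = -0.861924
θ = atan2(y, x) = -174.3363° → 185.6637° (mod 360°)

185.7°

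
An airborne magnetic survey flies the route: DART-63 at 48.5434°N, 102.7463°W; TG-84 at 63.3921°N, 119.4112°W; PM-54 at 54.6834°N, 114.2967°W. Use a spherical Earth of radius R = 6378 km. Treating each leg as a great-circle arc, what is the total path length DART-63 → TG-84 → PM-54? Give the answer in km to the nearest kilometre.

2951 km

DART-63→TG-84: c = 0.303984 rad, d = 1938.81 km
TG-84→PM-54: c = 0.158659 rad, d = 1011.93 km
Total = 1938.81 + 1011.93 = 2950.74 km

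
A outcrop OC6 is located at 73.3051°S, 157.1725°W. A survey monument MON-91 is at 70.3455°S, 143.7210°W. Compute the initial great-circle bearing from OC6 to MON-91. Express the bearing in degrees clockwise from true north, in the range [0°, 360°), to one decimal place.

61.3°

Δλ = 13.4515°
y = sin Δλ · cos φ₂ = 0.078242
x = cos φ₁ sin φ₂ − sin φ₁ cos φ₂ cos Δλ = 0.042794
θ = atan2(y, x) = 61.3239° → 61.3239° (mod 360°)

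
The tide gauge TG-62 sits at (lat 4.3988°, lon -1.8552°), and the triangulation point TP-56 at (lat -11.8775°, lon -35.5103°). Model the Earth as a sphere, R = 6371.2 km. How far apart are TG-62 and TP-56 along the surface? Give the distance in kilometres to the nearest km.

Δφ = -16.2763°,  Δλ = -33.6551°
a = sin²(Δφ/2) + cos φ₁ cos φ₂ sin²(Δλ/2) = 0.101809
c = 2·arcsin(√a) = 0.649508 rad = 37.2140°
d = R·c = 6371.2 × 0.649508 = 4138.1 km

4138 km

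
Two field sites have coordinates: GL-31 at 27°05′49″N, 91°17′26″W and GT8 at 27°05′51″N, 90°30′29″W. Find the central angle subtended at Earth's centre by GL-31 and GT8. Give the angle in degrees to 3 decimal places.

GL-31: φ = +27.09694°, λ = -91.29056°
GT8: φ = +27.09750°, λ = -90.50806°
Δφ = 0.0006°,  Δλ = 0.7825°
a = sin²(Δφ/2) + cos φ₁ cos φ₂ sin²(Δλ/2) = 0.000037
c = 2·arcsin(√a) = 0.012158 rad = 0.6966°

0.697°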